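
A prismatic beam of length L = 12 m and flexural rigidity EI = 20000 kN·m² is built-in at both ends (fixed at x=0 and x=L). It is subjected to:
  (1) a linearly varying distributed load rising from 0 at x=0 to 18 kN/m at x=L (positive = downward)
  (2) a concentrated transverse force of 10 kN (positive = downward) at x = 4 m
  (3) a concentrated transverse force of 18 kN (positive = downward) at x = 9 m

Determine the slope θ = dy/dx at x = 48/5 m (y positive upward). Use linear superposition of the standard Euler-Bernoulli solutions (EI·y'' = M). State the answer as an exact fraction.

θ(48/5) = 329507/37500000 rad

Load 1 — triangular load w₀=18 kN/m (0→w₀ over full span):
  θ_1 = -w₀(2x(L-x)(L-2x)(x+2L)+x²(L-x)²)/(120LEI) = -18·(2·(48/5)·(12-(48/5))·(12-2·(48/5))·((48/5)+2·12)+(48/5)²·(12-(48/5))²)/(120·12·20000) = 2592/390625 rad
Load 2 — point force P=10 kN at a=4 m (b=L-a=8):
  θ_2 = Pa²(L-x)(2bL-(3b+a)(L-x))/(2L³EI)  [x>a] = 10·4²·(12-(48/5))·(2·8·12-(3·8+4)·(12-(48/5)))/(2·12³·20000) = 13/18750 rad
Load 3 — point force P=18 kN at a=9 m (b=L-a=3):
  θ_3 = Pa²(L-x)(2bL-(3b+a)(L-x))/(2L³EI)  [x>a] = 18·9²·(12-(48/5))·(2·3·12-(3·3+9)·(12-(48/5)))/(2·12³·20000) = 729/500000 rad
Superposition: θ = Σ θ_i = 329507/37500000 rad ≈ 0.008787 rad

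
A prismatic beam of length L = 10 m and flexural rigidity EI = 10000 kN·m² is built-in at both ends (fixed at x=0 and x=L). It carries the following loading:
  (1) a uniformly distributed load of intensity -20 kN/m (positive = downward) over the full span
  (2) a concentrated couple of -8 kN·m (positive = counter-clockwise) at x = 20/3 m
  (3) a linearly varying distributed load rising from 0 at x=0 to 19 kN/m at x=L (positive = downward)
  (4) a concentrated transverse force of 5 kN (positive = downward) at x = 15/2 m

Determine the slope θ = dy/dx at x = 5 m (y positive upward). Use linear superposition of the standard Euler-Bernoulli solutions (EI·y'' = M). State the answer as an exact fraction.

Load 1 — uniform load w=-20 kN/m over full span:
  θ_1 = -wx(L-x)(L-2x)/(12EI) = -(-20)·5·(10-5)·(10-2·5)/(12·10000) = 0 rad
Load 2 — applied couple M₀=-8 kN·m at a=20/3 m (b=L-a=10/3):
  θ_2 = (R_Ax²/2 - M_Ax)/EI  [x≤a] with R_A=-16/15, M_A=-8/3 = ((-16/15)·5²/2 - (-8/3)·5)/10000 = 0 rad
Load 3 — triangular load w₀=19 kN/m (0→w₀ over full span):
  θ_3 = -w₀(2x(L-x)(L-2x)(x+2L)+x²(L-x)²)/(120LEI) = -19·(2·5·(10-5)·(10-2·5)·(5+2·10)+5²·(10-5)²)/(120·10·10000) = -19/19200 rad
Load 4 — point force P=5 kN at a=15/2 m (b=L-a=5/2):
  θ_4 = -Pb²x(2aL-(3a+b)x)/(2L³EI)  [x≤a] = -5·(5/2)²·5·(2·(15/2)·10-(3·(15/2)+(5/2))·5)/(2·10³·10000) = -1/5120 rad
Superposition: θ = Σ θ_i = -91/76800 rad ≈ -0.001185 rad

θ(5) = -91/76800 rad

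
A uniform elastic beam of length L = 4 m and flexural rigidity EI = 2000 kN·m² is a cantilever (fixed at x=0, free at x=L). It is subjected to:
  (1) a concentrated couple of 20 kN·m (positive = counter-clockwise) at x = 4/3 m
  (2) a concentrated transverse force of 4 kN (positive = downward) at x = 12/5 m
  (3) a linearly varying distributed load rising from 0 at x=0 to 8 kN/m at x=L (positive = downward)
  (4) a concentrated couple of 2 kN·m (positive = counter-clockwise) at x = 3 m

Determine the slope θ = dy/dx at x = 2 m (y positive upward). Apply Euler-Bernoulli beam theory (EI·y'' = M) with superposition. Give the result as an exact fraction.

Load 1 — applied couple M₀=20 kN·m at a=4/3 m (b=L-a=8/3):
  θ_1 = M₀a/EI  [x>a] = 20·(4/3)/2000 = 1/75 rad
Load 2 — point force P=4 kN at a=12/5 m (b=L-a=8/5):
  θ_2 = -Px(2a-x)/(2EI)  [x≤a] = -4·2·(2·(12/5)-2)/(2·2000) = -7/1250 rad
Load 3 — triangular load w₀=8 kN/m (0→w₀ over full span):
  θ_3 = (w₀Lx²/4-w₀L²x/3-w₀x⁴/(24L))/EI = (8·4·2²/4-8·4²·2/3-8·2⁴/(24·4))/2000 = -41/1500 rad
Load 4 — applied couple M₀=2 kN·m at a=3 m (b=L-a=1):
  θ_4 = M₀x/EI  [x≤a] = 2·2/2000 = 1/500 rad
Superposition: θ = Σ θ_i = -11/625 rad ≈ -0.017600 rad

θ(2) = -11/625 rad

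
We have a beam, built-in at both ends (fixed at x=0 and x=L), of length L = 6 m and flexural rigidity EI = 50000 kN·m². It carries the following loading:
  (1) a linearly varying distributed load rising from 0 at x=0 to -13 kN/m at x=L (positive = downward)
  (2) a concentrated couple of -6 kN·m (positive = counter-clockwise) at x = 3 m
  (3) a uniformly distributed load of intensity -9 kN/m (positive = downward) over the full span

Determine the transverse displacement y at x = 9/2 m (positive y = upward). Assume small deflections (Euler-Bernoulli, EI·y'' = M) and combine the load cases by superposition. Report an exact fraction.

y(9/2) = 76329/128000000 m

Load 1 — triangular load w₀=-13 kN/m (0→w₀ over full span):
  y_1 = -w₀x²(L-x)²(x+2L)/(120LEI) = -(-13)·(9/2)²·(6-(9/2))²·((9/2)+2·6)/(120·6·50000) = 34749/128000000 m
Load 2 — applied couple M₀=-6 kN·m at a=3 m (b=L-a=3):
  y_2 = (R_Ax³/6 - M_Ax²/2 - M₀(x-a)²/2)/EI  [x>a] with R_A=-3/2, M_A=-3/2 = ((-3/2)·(9/2)³/6 - (-3/2)·(9/2)²/2 - (-6)·((9/2)-3)²/2)/50000 = -27/1600000 m
Load 3 — uniform load w=-9 kN/m over full span:
  y_3 = -wx²(L-x)²/(24EI) = -(-9)·(9/2)²·(6-(9/2))²/(24·50000) = 2187/6400000 m
Superposition: y = Σ y_i = 76329/128000000 m ≈ 0.000596 m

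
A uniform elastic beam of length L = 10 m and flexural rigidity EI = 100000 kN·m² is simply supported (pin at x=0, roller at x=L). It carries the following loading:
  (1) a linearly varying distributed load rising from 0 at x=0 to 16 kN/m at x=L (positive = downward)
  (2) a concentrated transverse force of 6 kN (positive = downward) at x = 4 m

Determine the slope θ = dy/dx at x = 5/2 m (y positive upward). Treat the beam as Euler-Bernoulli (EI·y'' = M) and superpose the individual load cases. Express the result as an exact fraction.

θ(5/2) = -185423/72000000 rad

Load 1 — triangular load w₀=16 kN/m (0→w₀ over full span):
  θ_1 = -w₀(7L⁴-30L²x²+15x⁴)/(360LEI) = -16·(7·10⁴-30·10²·(5/2)²+15·(5/2)⁴)/(360·10·100000) = -1327/576000 rad
Load 2 — point force P=6 kN at a=4 m (b=L-a=6):
  θ_2 = -Pb(L²-b²-3x²)/(6LEI)  [x≤a] = -6·6·(10²-6²-3·(5/2)²)/(6·10·100000) = -543/2000000 rad
Superposition: θ = Σ θ_i = -185423/72000000 rad ≈ -0.002575 rad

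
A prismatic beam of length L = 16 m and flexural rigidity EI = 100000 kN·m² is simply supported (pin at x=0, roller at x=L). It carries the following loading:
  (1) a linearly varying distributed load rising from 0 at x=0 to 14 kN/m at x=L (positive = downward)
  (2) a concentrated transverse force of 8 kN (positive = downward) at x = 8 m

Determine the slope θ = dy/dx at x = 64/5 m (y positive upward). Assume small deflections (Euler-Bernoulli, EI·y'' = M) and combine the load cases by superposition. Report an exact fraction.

θ(64/5) = 188468/17578125 rad

Load 1 — triangular load w₀=14 kN/m (0→w₀ over full span):
  θ_1 = -w₀(7L⁴-30L²x²+15x⁴)/(360LEI) = -14·(7·16⁴-30·16²·(64/5)²+15·(64/5)⁴)/(360·16·100000) = 169568/17578125 rad
Load 2 — point force P=8 kN at a=8 m (b=L-a=8):
  θ_2 = -Pa(2L²-6Lx+3x²+a²)/(6LEI)  [x>a] = -8·8·(2·16²-6·16·(64/5)+3·(64/5)²+8²)/(6·16·100000) = 84/78125 rad
Superposition: θ = Σ θ_i = 188468/17578125 rad ≈ 0.010722 rad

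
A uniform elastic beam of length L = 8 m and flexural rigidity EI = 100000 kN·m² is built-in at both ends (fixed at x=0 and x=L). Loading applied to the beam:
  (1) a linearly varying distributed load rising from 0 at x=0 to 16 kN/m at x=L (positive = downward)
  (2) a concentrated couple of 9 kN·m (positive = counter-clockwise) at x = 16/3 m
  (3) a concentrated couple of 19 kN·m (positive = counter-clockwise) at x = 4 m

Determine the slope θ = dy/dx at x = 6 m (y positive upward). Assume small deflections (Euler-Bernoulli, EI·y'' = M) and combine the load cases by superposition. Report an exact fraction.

Load 1 — triangular load w₀=16 kN/m (0→w₀ over full span):
  θ_1 = -w₀(2x(L-x)(L-2x)(x+2L)+x²(L-x)²)/(120LEI) = -16·(2·6·(8-6)·(8-2·6)·(6+2·8)+6²·(8-6)²)/(120·8·100000) = 41/125000 rad
Load 2 — applied couple M₀=9 kN·m at a=16/3 m (b=L-a=8/3):
  θ_2 = (R_Ax²/2 - M_Ax - M₀(x-a))/EI  [x>a] with R_A=3/2, M_A=3 = ((3/2)·6²/2 - 3·6 - 9·(6-(16/3)))/100000 = 3/100000 rad
Load 3 — applied couple M₀=19 kN·m at a=4 m (b=L-a=4):
  θ_3 = (R_Ax²/2 - M_Ax - M₀(x-a))/EI  [x>a] with R_A=57/16, M_A=19/4 = ((57/16)·6²/2 - (19/4)·6 - 19·(6-4))/100000 = -19/800000 rad
Superposition: θ = Σ θ_i = 1337/4000000 rad ≈ 0.000334 rad

θ(6) = 1337/4000000 rad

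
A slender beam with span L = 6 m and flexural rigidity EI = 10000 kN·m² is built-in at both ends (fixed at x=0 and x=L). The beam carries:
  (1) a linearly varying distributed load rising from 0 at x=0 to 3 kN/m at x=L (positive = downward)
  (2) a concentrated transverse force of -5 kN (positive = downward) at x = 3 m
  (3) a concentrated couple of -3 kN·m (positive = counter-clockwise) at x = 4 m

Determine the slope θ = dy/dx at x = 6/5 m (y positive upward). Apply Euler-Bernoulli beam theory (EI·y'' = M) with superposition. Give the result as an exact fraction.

θ(6/5) = 1251/12500000 rad

Load 1 — triangular load w₀=3 kN/m (0→w₀ over full span):
  θ_1 = -w₀(2x(L-x)(L-2x)(x+2L)+x²(L-x)²)/(120LEI) = -3·(2·(6/5)·(6-(6/5))·(6-2·(6/5))·((6/5)+2·6)+(6/5)²·(6-(6/5))²)/(120·6·10000) = -189/781250 rad
Load 2 — point force P=-5 kN at a=3 m (b=L-a=3):
  θ_2 = -Pb²x(2aL-(3a+b)x)/(2L³EI)  [x≤a] = -(-5)·3²·(6/5)·(2·3·6-(3·3+3)·(6/5))/(2·6³·10000) = 27/100000 rad
Load 3 — applied couple M₀=-3 kN·m at a=4 m (b=L-a=2):
  θ_3 = (R_Ax²/2 - M_Ax)/EI  [x≤a] with R_A=-2/3, M_A=-1 = ((-2/3)·(6/5)²/2 - (-1)·(6/5))/10000 = 9/125000 rad
Superposition: θ = Σ θ_i = 1251/12500000 rad ≈ 0.000100 rad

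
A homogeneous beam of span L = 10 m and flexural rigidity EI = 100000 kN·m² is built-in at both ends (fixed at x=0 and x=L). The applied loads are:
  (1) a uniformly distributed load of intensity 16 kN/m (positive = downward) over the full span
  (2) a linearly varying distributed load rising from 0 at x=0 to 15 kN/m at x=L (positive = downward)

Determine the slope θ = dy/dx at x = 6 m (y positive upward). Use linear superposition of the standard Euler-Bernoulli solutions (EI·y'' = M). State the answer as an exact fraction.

Load 1 — uniform load w=16 kN/m over full span:
  θ_1 = -wx(L-x)(L-2x)/(12EI) = -16·6·(10-6)·(10-2·6)/(12·100000) = 2/3125 rad
Load 2 — triangular load w₀=15 kN/m (0→w₀ over full span):
  θ_2 = -w₀(2x(L-x)(L-2x)(x+2L)+x²(L-x)²)/(120LEI) = -15·(2·6·(10-6)·(10-2·6)·(6+2·10)+6²·(10-6)²)/(120·10·100000) = 3/12500 rad
Superposition: θ = Σ θ_i = 11/12500 rad ≈ 0.000880 rad

θ(6) = 11/12500 rad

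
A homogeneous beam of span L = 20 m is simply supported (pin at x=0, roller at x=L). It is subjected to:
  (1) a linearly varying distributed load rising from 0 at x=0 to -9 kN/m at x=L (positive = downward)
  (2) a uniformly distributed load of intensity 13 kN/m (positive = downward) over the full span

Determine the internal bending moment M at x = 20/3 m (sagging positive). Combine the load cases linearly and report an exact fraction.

Load 1 — triangular load w₀=-9 kN/m (0→w₀ over full span):
  M_1 = w₀Lx/6 - w₀x³/(6L) = (-9)·20·(20/3)/6 - (-9)·(20/3)³/(6·20) = -1600/9 kN·m
Load 2 — uniform load w=13 kN/m over full span:
  M_2 = wx(L-x)/2 = 13·(20/3)·(20-(20/3))/2 = 5200/9 kN·m
Superposition: M = Σ M_i = 400 kN·m ≈ 400.000000 kN·m

M(20/3) = 400 kN·m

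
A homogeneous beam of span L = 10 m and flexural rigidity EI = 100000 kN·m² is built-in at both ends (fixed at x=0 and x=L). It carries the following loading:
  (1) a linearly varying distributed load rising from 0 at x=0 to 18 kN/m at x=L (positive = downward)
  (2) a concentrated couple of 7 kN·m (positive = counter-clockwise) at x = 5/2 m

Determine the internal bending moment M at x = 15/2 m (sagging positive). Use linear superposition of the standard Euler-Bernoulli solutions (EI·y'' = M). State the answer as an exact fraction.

M(15/2) = 517/32 kN·m

Load 1 — triangular load w₀=18 kN/m (0→w₀ over full span):
  M_1 = 3w₀Lx/20 - w₀L²/30 - w₀x³/(6L) = 3·18·10·(15/2)/20 - 18·10²/30 - 18·(15/2)³/(6·10) = 255/16 kN·m
Load 2 — applied couple M₀=7 kN·m at a=5/2 m (b=L-a=15/2):
  M_2 = R_Ax - M_A - M₀  [x>a] with R_A=63/80, M_A=-21/16 = (63/80)·(15/2) - (-21/16) - 7 = 7/32 kN·m
Superposition: M = Σ M_i = 517/32 kN·m ≈ 16.156250 kN·m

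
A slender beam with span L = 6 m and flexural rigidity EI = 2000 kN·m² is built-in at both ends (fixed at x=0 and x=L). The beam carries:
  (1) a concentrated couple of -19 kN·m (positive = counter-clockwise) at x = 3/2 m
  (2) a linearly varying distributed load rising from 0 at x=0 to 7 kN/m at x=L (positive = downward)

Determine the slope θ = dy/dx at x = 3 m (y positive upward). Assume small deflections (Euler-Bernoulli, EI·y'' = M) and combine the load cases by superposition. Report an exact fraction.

Load 1 — applied couple M₀=-19 kN·m at a=3/2 m (b=L-a=9/2):
  θ_1 = (R_Ax²/2 - M_Ax - M₀(x-a))/EI  [x>a] with R_A=-57/16, M_A=57/16 = ((-57/16)·3²/2 - (57/16)·3 - (-19)·(3-(3/2)))/2000 = 57/64000 rad
Load 2 — triangular load w₀=7 kN/m (0→w₀ over full span):
  θ_2 = -w₀(2x(L-x)(L-2x)(x+2L)+x²(L-x)²)/(120LEI) = -7·(2·3·(6-3)·(6-2·3)·(3+2·6)+3²·(6-3)²)/(120·6·2000) = -63/160000 rad
Superposition: θ = Σ θ_i = 159/320000 rad ≈ 0.000497 rad

θ(3) = 159/320000 rad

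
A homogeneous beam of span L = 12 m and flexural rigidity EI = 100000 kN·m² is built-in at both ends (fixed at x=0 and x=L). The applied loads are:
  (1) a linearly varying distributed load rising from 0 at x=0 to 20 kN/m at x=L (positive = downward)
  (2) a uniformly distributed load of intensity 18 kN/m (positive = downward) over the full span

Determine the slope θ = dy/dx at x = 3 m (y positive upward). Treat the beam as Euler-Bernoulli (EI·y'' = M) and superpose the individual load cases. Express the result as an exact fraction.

Load 1 — triangular load w₀=20 kN/m (0→w₀ over full span):
  θ_1 = -w₀(2x(L-x)(L-2x)(x+2L)+x²(L-x)²)/(120LEI) = -20·(2·3·(12-3)·(12-2·3)·(3+2·12)+3²·(12-3)²)/(120·12·100000) = -1053/800000 rad
Load 2 — uniform load w=18 kN/m over full span:
  θ_2 = -wx(L-x)(L-2x)/(12EI) = -18·3·(12-3)·(12-2·3)/(12·100000) = -243/100000 rad
Superposition: θ = Σ θ_i = -2997/800000 rad ≈ -0.003746 rad

θ(3) = -2997/800000 rad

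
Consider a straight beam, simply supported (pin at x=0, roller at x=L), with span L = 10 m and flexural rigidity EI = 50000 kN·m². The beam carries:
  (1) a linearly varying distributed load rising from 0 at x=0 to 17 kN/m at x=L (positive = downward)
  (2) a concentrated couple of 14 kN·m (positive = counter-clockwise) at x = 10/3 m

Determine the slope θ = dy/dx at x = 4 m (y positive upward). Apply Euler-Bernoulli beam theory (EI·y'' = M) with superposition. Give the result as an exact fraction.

Load 1 — triangular load w₀=17 kN/m (0→w₀ over full span):
  θ_1 = -w₀(7L⁴-30L²x²+15x⁴)/(360LEI) = -17·(7·10⁴-30·10²·4²+15·4⁴)/(360·10·50000) = -5491/2250000 rad
Load 2 — applied couple M₀=14 kN·m at a=10/3 m (b=L-a=20/3):
  θ_2 = (M₀x²/(2L)-M₀(x-a)+C₁)/EI  [x>a] with C₁=M₀(3b²-L²)/(6L)=70/9 = (14·4²/(2·10)-14·(4-(10/3))+(70/9))/50000 = 217/1125000 rad
Superposition: θ = Σ θ_i = -5057/2250000 rad ≈ -0.002248 rad

θ(4) = -5057/2250000 rad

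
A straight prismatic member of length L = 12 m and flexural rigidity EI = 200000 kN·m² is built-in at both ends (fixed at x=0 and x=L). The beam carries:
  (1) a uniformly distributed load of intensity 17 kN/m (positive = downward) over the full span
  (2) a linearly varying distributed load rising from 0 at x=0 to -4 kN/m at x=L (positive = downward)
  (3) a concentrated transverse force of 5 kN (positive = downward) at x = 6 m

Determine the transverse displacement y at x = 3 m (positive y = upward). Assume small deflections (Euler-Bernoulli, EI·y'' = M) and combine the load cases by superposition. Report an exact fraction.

y(3) = -2421/1000000 m

Load 1 — uniform load w=17 kN/m over full span:
  y_1 = -wx²(L-x)²/(24EI) = -17·3²·(12-3)²/(24·200000) = -4131/1600000 m
Load 2 — triangular load w₀=-4 kN/m (0→w₀ over full span):
  y_2 = -w₀x²(L-x)²(x+2L)/(120LEI) = -(-4)·3²·(12-3)²·(3+2·12)/(120·12·200000) = 2187/8000000 m
Load 3 — point force P=5 kN at a=6 m (b=L-a=6):
  y_3 = -Pb²x²(3aL-(3a+b)x)/(6L³EI)  [x≤a] = -5·6²·3²·(3·6·12-(3·6+6)·3)/(6·12³·200000) = -9/80000 m
Superposition: y = Σ y_i = -2421/1000000 m ≈ -0.002421 m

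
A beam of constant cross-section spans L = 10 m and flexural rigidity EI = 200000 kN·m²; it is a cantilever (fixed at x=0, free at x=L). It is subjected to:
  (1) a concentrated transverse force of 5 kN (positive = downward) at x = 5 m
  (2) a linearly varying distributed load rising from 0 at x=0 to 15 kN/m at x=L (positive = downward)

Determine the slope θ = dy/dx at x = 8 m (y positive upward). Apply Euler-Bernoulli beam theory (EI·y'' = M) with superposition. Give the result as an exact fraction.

Load 1 — point force P=5 kN at a=5 m (b=L-a=5):
  θ_1 = -Pa²/(2EI)  [x>a] = -5·5²/(2·200000) = -1/3200 rad
Load 2 — triangular load w₀=15 kN/m (0→w₀ over full span):
  θ_2 = (w₀Lx²/4-w₀L²x/3-w₀x⁴/(24L))/EI = (15·10·8²/4-15·10²·8/3-15·8⁴/(24·10))/200000 = -29/3125 rad
Superposition: θ = Σ θ_i = -3837/400000 rad ≈ -0.009593 rad

θ(8) = -3837/400000 rad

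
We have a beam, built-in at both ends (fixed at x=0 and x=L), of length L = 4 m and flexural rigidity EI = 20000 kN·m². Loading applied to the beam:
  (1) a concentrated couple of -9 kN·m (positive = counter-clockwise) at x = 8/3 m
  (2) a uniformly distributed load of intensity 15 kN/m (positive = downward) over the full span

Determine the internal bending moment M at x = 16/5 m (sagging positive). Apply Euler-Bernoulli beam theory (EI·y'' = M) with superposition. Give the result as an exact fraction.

M(16/5) = 8/5 kN·m

Load 1 — applied couple M₀=-9 kN·m at a=8/3 m (b=L-a=4/3):
  M_1 = R_Ax - M_A - M₀  [x>a] with R_A=-3, M_A=-3 = (-3)·(16/5) - (-3) - (-9) = 12/5 kN·m
Load 2 — uniform load w=15 kN/m over full span:
  M_2 = wLx/2 - wL²/12 - wx²/2 = 15·4·(16/5)/2 - 15·4²/12 - 15·(16/5)²/2 = -4/5 kN·m
Superposition: M = Σ M_i = 8/5 kN·m ≈ 1.600000 kN·m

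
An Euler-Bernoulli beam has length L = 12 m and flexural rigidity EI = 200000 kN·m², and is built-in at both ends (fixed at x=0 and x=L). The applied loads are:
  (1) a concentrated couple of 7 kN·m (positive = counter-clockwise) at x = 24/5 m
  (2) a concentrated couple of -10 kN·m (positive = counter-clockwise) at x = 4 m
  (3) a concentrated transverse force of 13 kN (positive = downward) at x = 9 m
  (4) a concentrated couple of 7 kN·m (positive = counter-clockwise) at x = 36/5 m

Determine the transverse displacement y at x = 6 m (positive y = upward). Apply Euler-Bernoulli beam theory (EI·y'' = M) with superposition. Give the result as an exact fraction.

Load 1 — applied couple M₀=7 kN·m at a=24/5 m (b=L-a=36/5):
  y_1 = (R_Ax³/6 - M_Ax²/2 - M₀(x-a)²/2)/EI  [x>a] with R_A=21/25, M_A=21/25 = ((21/25)·6³/6 - (21/25)·6²/2 - 7·(6-(24/5))²/2)/200000 = 63/1250000 m
Load 2 — applied couple M₀=-10 kN·m at a=4 m (b=L-a=8):
  y_2 = (R_Ax³/6 - M_Ax²/2 - M₀(x-a)²/2)/EI  [x>a] with R_A=-10/9, M_A=0 = ((-10/9)·6³/6 - 0·6²/2 - (-10)·(6-4)²/2)/200000 = -1/10000 m
Load 3 — point force P=13 kN at a=9 m (b=L-a=3):
  y_3 = -Pb²x²(3aL-(3a+b)x)/(6L³EI)  [x≤a] = -13·3²·6²·(3·9·12-(3·9+3)·6)/(6·12³·200000) = -117/400000 m
Load 4 — applied couple M₀=7 kN·m at a=36/5 m (b=L-a=24/5):
  y_4 = (R_Ax³/6 - M_Ax²/2)/EI  [x≤a] with R_A=21/25, M_A=56/25 = ((21/25)·6³/6 - (56/25)·6²/2)/200000 = -63/1250000 m
Superposition: y = Σ y_i = -157/400000 m ≈ -0.000392 m

y(6) = -157/400000 m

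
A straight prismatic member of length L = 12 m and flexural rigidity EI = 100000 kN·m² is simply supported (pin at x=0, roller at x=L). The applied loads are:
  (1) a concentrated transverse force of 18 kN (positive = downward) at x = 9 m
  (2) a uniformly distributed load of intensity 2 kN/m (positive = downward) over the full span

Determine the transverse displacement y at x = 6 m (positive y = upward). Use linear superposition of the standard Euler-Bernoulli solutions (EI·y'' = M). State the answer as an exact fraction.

y(6) = -1971/200000 m

Load 1 — point force P=18 kN at a=9 m (b=L-a=3):
  y_1 = -Pbx(L²-b²-x²)/(6LEI)  [x≤a] = -18·3·6·(12²-3²-6²)/(6·12·100000) = -891/200000 m
Load 2 — uniform load w=2 kN/m over full span:
  y_2 = -wx(L³-2Lx²+x³)/(24EI) = -2·6·(12³-2·12·6²+6³)/(24·100000) = -27/5000 m
Superposition: y = Σ y_i = -1971/200000 m ≈ -0.009855 m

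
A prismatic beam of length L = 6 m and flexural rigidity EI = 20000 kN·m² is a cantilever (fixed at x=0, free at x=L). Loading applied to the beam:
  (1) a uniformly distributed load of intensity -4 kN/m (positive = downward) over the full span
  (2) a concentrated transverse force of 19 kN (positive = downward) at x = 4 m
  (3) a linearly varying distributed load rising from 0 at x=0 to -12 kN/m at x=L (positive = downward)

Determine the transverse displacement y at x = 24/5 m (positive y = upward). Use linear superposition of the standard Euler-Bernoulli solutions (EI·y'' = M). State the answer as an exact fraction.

Load 1 — uniform load w=-4 kN/m over full span:
  y_1 = -wx²(x²-4Lx+6L²)/(24EI) = -(-4)·(24/5)²·((24/5)²-4·6·(24/5)+6·6²)/(24·20000) = 9288/390625 m
Load 2 — point force P=19 kN at a=4 m (b=L-a=2):
  y_2 = -Pa²(3x-a)/(6EI)  [x>a] = -19·4²·(3·(24/5)-4)/(6·20000) = -247/9375 m
Load 3 — triangular load w₀=-12 kN/m (0→w₀ over full span):
  y_3 = (w₀Lx³/12-w₀L²x²/6-w₀x⁵/(120L))/EI = ((-12)·6·(24/5)³/12-(-12)·6²·(24/5)²/6-(-12)·(24/5)⁵/(120·6))/20000 = 506736/9765625 m
Superposition: y = Σ y_i = 1444933/29296875 m ≈ 0.049320 m

y(24/5) = 1444933/29296875 m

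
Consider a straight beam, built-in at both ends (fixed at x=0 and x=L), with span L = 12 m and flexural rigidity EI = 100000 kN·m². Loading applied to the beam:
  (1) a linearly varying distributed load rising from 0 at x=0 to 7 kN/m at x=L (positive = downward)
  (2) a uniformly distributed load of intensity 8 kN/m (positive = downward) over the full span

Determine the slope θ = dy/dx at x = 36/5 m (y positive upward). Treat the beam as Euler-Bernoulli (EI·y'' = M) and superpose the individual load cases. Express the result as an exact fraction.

Load 1 — triangular load w₀=7 kN/m (0→w₀ over full span):
  θ_1 = -w₀(2x(L-x)(L-2x)(x+2L)+x²(L-x)²)/(120LEI) = -7·(2·(36/5)·(12-(36/5))·(12-2·(36/5))·((36/5)+2·12)+(36/5)²·(12-(36/5))²)/(120·12·100000) = 378/1953125 rad
Load 2 — uniform load w=8 kN/m over full span:
  θ_2 = -wx(L-x)(L-2x)/(12EI) = -8·(36/5)·(12-(36/5))·(12-2·(36/5))/(12·100000) = 216/390625 rad
Superposition: θ = Σ θ_i = 1458/1953125 rad ≈ 0.000746 rad

θ(36/5) = 1458/1953125 rad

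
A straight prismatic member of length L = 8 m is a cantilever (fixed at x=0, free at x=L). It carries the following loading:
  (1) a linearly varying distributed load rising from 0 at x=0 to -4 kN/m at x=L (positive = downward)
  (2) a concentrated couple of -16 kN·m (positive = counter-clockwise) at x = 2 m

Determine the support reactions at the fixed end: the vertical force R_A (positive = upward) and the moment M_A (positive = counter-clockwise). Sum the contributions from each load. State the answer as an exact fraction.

R_A = -16 kN, M_A = -208/3 kN·m

Load 1 — triangular load w₀=-4 kN/m (0→w₀ over full span):
  R_A = w₀L/2 = (-4)·8/2 = -16 kN
  M_A = w₀L²/3 = (-4)·8²/3 = -256/3 kN·m
Load 2 — applied couple M₀=-16 kN·m at a=2 m (b=L-a=6):
  R_A = 0 kN
  M_A = -M₀ = -(-16) = 16 kN·m
Superposition: R_A = -16 kN, M_A = -208/3 kN·m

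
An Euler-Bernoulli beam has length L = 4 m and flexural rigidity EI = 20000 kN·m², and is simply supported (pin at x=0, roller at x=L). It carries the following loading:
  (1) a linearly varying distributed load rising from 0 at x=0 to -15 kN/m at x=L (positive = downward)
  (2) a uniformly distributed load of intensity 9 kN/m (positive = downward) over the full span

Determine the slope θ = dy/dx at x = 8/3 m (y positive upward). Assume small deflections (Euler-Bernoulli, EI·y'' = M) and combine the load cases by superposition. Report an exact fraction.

Load 1 — triangular load w₀=-15 kN/m (0→w₀ over full span):
  θ_1 = -w₀(7L⁴-30L²x²+15x⁴)/(360LEI) = -(-15)·(7·4⁴-30·4²·(8/3)²+15·(8/3)⁴)/(360·4·20000) = -91/202500 rad
Load 2 — uniform load w=9 kN/m over full span:
  θ_2 = -w(L³-6Lx²+4x³)/(24EI) = -9·(4³-6·4·(8/3)²+4·(8/3)³)/(24·20000) = 13/22500 rad
Superposition: θ = Σ θ_i = 13/101250 rad ≈ 0.000128 rad

θ(8/3) = 13/101250 rad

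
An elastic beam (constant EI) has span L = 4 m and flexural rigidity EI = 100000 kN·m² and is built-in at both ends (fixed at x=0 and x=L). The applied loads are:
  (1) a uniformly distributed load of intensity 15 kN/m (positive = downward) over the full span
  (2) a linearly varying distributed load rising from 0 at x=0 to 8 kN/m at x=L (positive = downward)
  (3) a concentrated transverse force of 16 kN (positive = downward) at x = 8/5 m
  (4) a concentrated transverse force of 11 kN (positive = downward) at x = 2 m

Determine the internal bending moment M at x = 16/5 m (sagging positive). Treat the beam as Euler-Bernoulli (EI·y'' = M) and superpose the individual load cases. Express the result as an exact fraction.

M(16/5) = -12629/3750 kN·m

Load 1 — uniform load w=15 kN/m over full span:
  M_1 = wLx/2 - wL²/12 - wx²/2 = 15·4·(16/5)/2 - 15·4²/12 - 15·(16/5)²/2 = -4/5 kN·m
Load 2 — triangular load w₀=8 kN/m (0→w₀ over full span):
  M_2 = 3w₀Lx/20 - w₀L²/30 - w₀x³/(6L) = 3·8·4·(16/5)/20 - 8·4²/30 - 8·(16/5)³/(6·4) = 64/375 kN·m
Load 3 — point force P=16 kN at a=8/5 m (b=L-a=12/5):
  M_3 = Pa²(a+3b)(L-x)/L³ - Pa²b/L²  [x>a] = 16·(8/5)²·((8/5)+3·(12/5))·(4-(16/5))/4³ - 16·(8/5)²·(12/5)/4² = -1024/625 kN·m
Load 4 — point force P=11 kN at a=2 m (b=L-a=2):
  M_4 = Pa²(a+3b)(L-x)/L³ - Pa²b/L²  [x>a] = 11·2²·(2+3·2)·(4-(16/5))/4³ - 11·2²·2/4² = -11/10 kN·m
Superposition: M = Σ M_i = -12629/3750 kN·m ≈ -3.367733 kN·m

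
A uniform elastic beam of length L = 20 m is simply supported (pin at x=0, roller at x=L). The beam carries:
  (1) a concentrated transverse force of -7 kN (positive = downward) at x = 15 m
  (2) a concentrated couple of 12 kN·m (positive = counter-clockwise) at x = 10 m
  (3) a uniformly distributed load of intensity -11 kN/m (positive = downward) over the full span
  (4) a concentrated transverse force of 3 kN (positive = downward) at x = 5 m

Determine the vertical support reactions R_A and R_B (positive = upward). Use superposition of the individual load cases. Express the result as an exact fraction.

R_A = -1089/10 kN, R_B = -1151/10 kN

Load 1 — point force P=-7 kN at a=15 m (b=L-a=5):
  R_A = Pb/L = (-7)·5/20 = -7/4 kN
  R_B = Pa/L = (-7)·15/20 = -21/4 kN
Load 2 — applied couple M₀=12 kN·m at a=10 m (b=L-a=10):
  R_A = M₀/L = 12/20 = 3/5 kN
  R_B = -M₀/L = -12/20 = -3/5 kN
Load 3 — uniform load w=-11 kN/m over full span:
  R_A = wL/2 = (-11)·20/2 = -110 kN
  R_B = wL/2 = (-11)·20/2 = -110 kN
Load 4 — point force P=3 kN at a=5 m (b=L-a=15):
  R_A = Pb/L = 3·15/20 = 9/4 kN
  R_B = Pa/L = 3·5/20 = 3/4 kN
Superposition: R_A = -1089/10 kN, R_B = -1151/10 kN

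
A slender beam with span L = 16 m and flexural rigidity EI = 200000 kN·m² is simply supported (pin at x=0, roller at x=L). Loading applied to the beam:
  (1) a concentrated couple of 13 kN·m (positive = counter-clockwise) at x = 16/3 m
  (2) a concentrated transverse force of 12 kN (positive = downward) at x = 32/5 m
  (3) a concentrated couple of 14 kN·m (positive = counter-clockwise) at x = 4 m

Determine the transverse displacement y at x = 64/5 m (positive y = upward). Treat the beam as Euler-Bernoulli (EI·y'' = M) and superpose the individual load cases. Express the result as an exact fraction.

y(64/5) = -25487/14062500 m

Load 1 — applied couple M₀=13 kN·m at a=16/3 m (b=L-a=32/3):
  y_1 = (M₀x³/(6L)-M₀(x-a)²/2+C₁x)/EI  [x>a] with C₁=M₀(3b²-L²)/(6L)=104/9 = (13·(64/5)³/(6·16)-13·((64/5)-(16/3))²/2+(104/9)·(64/5))/200000 = 1222/3515625 m
Load 2 — point force P=12 kN at a=32/5 m (b=L-a=48/5):
  y_2 = -Pa(L-x)(2Lx-a²-x²)/(6LEI)  [x>a] = -12·(32/5)·(16-(64/5))·(2·16·(64/5)-(32/5)²-(64/5)²)/(6·16·200000) = -1024/390625 m
Load 3 — applied couple M₀=14 kN·m at a=4 m (b=L-a=12):
  y_3 = (M₀x³/(6L)-M₀(x-a)²/2+C₁x)/EI  [x>a] with C₁=M₀(3b²-L²)/(6L)=77/3 = (14·(64/5)³/(6·16)-14·((64/5)-4)²/2+(77/3)·(64/5))/200000 = 721/1562500 m
Superposition: y = Σ y_i = -25487/14062500 m ≈ -0.001812 m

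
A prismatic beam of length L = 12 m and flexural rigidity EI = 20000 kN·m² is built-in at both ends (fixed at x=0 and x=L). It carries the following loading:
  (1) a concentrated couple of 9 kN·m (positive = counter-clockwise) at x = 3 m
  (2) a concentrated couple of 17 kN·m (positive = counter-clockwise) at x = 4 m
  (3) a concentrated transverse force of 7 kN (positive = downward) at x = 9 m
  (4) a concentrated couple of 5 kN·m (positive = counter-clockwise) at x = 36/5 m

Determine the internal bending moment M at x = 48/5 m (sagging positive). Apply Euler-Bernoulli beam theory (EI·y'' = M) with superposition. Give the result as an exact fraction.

M(48/5) = 1033/300 kN·m

Load 1 — applied couple M₀=9 kN·m at a=3 m (b=L-a=9):
  M_1 = R_Ax - M_A - M₀  [x>a] with R_A=27/32, M_A=-27/16 = (27/32)·(48/5) - (-27/16) - 9 = 63/80 kN·m
Load 2 — applied couple M₀=17 kN·m at a=4 m (b=L-a=8):
  M_2 = R_Ax - M_A - M₀  [x>a] with R_A=17/9, M_A=0 = (17/9)·(48/5) - 0 - 17 = 17/15 kN·m
Load 3 — point force P=7 kN at a=9 m (b=L-a=3):
  M_3 = Pa²(a+3b)(L-x)/L³ - Pa²b/L²  [x>a] = 7·9²·(9+3·3)·(12-(48/5))/12³ - 7·9²·3/12² = 189/80 kN·m
Load 4 — applied couple M₀=5 kN·m at a=36/5 m (b=L-a=24/5):
  M_4 = R_Ax - M_A - M₀  [x>a] with R_A=3/5, M_A=8/5 = (3/5)·(48/5) - (8/5) - 5 = -21/25 kN·m
Superposition: M = Σ M_i = 1033/300 kN·m ≈ 3.443333 kN·m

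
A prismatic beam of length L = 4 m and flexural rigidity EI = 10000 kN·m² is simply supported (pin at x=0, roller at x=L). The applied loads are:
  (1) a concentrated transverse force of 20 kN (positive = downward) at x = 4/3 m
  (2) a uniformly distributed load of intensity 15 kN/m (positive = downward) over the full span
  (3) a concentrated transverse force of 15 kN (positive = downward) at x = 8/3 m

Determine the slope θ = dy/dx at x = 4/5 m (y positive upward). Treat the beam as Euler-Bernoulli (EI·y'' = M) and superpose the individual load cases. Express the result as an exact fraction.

Load 1 — point force P=20 kN at a=4/3 m (b=L-a=8/3):
  θ_1 = -Pb(L²-b²-3x²)/(6LEI)  [x≤a] = -20·(8/3)·(4²-(8/3)²-3·(4/5)²)/(6·4·10000) = -392/253125 rad
Load 2 — uniform load w=15 kN/m over full span:
  θ_2 = -w(L³-6Lx²+4x³)/(24EI) = -15·(4³-6·4·(4/5)²+4·(4/5)³)/(24·10000) = -99/31250 rad
Load 3 — point force P=15 kN at a=8/3 m (b=L-a=4/3):
  θ_3 = -Pb(L²-b²-3x²)/(6LEI)  [x≤a] = -15·(4/3)·(4²-(4/3)²-3·(4/5)²)/(6·4·10000) = -173/168750 rad
Superposition: θ = Σ θ_i = -7267/1265625 rad ≈ -0.005742 rad

θ(4/5) = -7267/1265625 rad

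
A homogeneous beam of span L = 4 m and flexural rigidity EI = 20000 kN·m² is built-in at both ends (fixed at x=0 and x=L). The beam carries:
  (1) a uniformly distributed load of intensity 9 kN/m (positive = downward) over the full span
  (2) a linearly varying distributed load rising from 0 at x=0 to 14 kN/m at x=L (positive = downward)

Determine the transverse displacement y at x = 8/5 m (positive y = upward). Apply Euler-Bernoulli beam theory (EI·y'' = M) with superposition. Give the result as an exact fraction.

y(8/5) = -4716/9765625 m

Load 1 — uniform load w=9 kN/m over full span:
  y_1 = -wx²(L-x)²/(24EI) = -9·(8/5)²·(4-(8/5))²/(24·20000) = -108/390625 m
Load 2 — triangular load w₀=14 kN/m (0→w₀ over full span):
  y_2 = -w₀x²(L-x)²(x+2L)/(120LEI) = -14·(8/5)²·(4-(8/5))²·((8/5)+2·4)/(120·4·20000) = -2016/9765625 m
Superposition: y = Σ y_i = -4716/9765625 m ≈ -0.000483 m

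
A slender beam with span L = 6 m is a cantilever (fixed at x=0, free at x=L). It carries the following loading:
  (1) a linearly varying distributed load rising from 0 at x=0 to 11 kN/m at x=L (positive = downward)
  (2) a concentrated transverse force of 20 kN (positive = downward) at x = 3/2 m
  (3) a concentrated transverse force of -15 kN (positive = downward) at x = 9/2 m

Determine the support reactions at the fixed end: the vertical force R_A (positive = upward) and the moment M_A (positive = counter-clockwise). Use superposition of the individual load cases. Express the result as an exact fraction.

R_A = 38 kN, M_A = 189/2 kN·m

Load 1 — triangular load w₀=11 kN/m (0→w₀ over full span):
  R_A = w₀L/2 = 11·6/2 = 33 kN
  M_A = w₀L²/3 = 11·6²/3 = 132 kN·m
Load 2 — point force P=20 kN at a=3/2 m (b=L-a=9/2):
  R_A = P = 20 kN
  M_A = Pa = 20·(3/2) = 30 kN·m
Load 3 — point force P=-15 kN at a=9/2 m (b=L-a=3/2):
  R_A = P = (-15) = -15 kN
  M_A = Pa = (-15)·(9/2) = -135/2 kN·m
Superposition: R_A = 38 kN, M_A = 189/2 kN·m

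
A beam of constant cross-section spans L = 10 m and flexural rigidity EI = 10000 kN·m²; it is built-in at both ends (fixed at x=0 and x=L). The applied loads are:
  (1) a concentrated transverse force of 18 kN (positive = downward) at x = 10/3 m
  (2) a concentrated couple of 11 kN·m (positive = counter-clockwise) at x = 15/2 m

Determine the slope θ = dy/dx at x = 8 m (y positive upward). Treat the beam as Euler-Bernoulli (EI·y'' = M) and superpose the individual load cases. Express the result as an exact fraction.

Load 1 — point force P=18 kN at a=10/3 m (b=L-a=20/3):
  θ_1 = Pa²(L-x)(2bL-(3b+a)(L-x))/(2L³EI)  [x>a] = 18·(10/3)²·(10-8)·(2·(20/3)·10-(3·(20/3)+(10/3))·(10-8))/(2·10³·10000) = 13/7500 rad
Load 2 — applied couple M₀=11 kN·m at a=15/2 m (b=L-a=5/2):
  θ_2 = (R_Ax²/2 - M_Ax - M₀(x-a))/EI  [x>a] with R_A=99/80, M_A=55/16 = ((99/80)·8²/2 - (55/16)·8 - 11·(8-(15/2)))/10000 = 33/50000 rad
Superposition: θ = Σ θ_i = 359/150000 rad ≈ 0.002393 rad

θ(8) = 359/150000 rad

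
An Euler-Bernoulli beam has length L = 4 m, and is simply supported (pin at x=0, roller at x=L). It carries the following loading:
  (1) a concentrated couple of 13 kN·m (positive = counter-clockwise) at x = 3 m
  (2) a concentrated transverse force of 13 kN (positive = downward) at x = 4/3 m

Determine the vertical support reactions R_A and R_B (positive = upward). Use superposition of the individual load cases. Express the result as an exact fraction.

R_A = 143/12 kN, R_B = 13/12 kN

Load 1 — applied couple M₀=13 kN·m at a=3 m (b=L-a=1):
  R_A = M₀/L = 13/4 kN
  R_B = -M₀/L = -13/4 kN
Load 2 — point force P=13 kN at a=4/3 m (b=L-a=8/3):
  R_A = Pb/L = 13·(8/3)/4 = 26/3 kN
  R_B = Pa/L = 13·(4/3)/4 = 13/3 kN
Superposition: R_A = 143/12 kN, R_B = 13/12 kN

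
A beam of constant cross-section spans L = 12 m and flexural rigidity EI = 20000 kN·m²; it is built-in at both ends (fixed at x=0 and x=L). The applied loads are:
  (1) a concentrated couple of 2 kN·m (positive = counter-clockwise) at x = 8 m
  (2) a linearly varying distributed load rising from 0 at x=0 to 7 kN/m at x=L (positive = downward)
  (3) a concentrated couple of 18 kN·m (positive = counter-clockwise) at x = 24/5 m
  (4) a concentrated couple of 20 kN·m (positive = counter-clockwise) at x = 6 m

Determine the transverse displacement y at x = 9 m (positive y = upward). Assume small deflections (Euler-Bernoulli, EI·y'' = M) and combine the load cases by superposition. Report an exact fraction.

Load 1 — applied couple M₀=2 kN·m at a=8 m (b=L-a=4):
  y_1 = (R_Ax³/6 - M_Ax²/2 - M₀(x-a)²/2)/EI  [x>a] with R_A=2/9, M_A=2/3 = ((2/9)·9³/6 - (2/3)·9²/2 - 2·(9-8)²/2)/20000 = -1/20000 m
Load 2 — triangular load w₀=7 kN/m (0→w₀ over full span):
  y_2 = -w₀x²(L-x)²(x+2L)/(120LEI) = -7·9²·(12-9)²·(9+2·12)/(120·12·20000) = -18711/3200000 m
Load 3 — applied couple M₀=18 kN·m at a=24/5 m (b=L-a=36/5):
  y_3 = (R_Ax³/6 - M_Ax²/2 - M₀(x-a)²/2)/EI  [x>a] with R_A=54/25, M_A=54/25 = ((54/25)·9³/6 - (54/25)·9²/2 - 18·(9-(24/5))²/2)/20000 = 81/100000 m
Load 4 — applied couple M₀=20 kN·m at a=6 m (b=L-a=6):
  y_4 = (R_Ax³/6 - M_Ax²/2 - M₀(x-a)²/2)/EI  [x>a] with R_A=5/2, M_A=5 = ((5/2)·9³/6 - 5·9²/2 - 20·(9-6)²/2)/20000 = 9/16000 m
Superposition: y = Σ y_i = -14479/3200000 m ≈ -0.004525 m

y(9) = -14479/3200000 m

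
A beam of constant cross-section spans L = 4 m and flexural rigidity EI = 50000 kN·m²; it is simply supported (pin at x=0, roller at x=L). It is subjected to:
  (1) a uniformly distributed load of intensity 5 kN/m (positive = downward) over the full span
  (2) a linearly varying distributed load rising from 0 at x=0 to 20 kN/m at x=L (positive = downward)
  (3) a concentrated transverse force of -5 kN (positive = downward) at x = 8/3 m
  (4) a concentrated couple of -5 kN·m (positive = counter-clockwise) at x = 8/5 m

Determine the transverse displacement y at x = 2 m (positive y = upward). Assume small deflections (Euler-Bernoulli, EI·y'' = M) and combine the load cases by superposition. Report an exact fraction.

Load 1 — uniform load w=5 kN/m over full span:
  y_1 = -wx(L³-2Lx²+x³)/(24EI) = -5·2·(4³-2·4·2²+2³)/(24·50000) = -1/3000 m
Load 2 — triangular load w₀=20 kN/m (0→w₀ over full span):
  y_2 = -w₀x(7L⁴-10L²x²+3x⁴)/(360LEI) = -20·2·(7·4⁴-10·4²·2²+3·2⁴)/(360·4·50000) = -1/1500 m
Load 3 — point force P=-5 kN at a=8/3 m (b=L-a=4/3):
  y_3 = -Pbx(L²-b²-x²)/(6LEI)  [x≤a] = -(-5)·(4/3)·2·(4²-(4/3)²-2²)/(6·4·50000) = 23/202500 m
Load 4 — applied couple M₀=-5 kN·m at a=8/5 m (b=L-a=12/5):
  y_4 = (M₀x³/(6L)-M₀(x-a)²/2+C₁x)/EI  [x>a] with C₁=M₀(3b²-L²)/(6L)=-4/15 = ((-5)·2³/(6·4)-(-5)·(2-(8/5))²/2+(-4/15)·2)/50000 = -9/250000 m
Superposition: y = Σ y_i = -18679/20250000 m ≈ -0.000922 m

y(2) = -18679/20250000 m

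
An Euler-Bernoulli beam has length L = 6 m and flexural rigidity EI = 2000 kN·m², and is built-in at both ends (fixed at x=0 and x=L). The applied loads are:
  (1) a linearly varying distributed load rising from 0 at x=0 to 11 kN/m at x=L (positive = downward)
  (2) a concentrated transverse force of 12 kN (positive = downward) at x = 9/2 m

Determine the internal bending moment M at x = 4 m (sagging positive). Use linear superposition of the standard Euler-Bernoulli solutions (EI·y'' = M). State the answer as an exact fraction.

Load 1 — triangular load w₀=11 kN/m (0→w₀ over full span):
  M_1 = 3w₀Lx/20 - w₀L²/30 - w₀x³/(6L) = 3·11·6·4/20 - 11·6²/30 - 11·4³/(6·6) = 308/45 kN·m
Load 2 — point force P=12 kN at a=9/2 m (b=L-a=3/2):
  M_2 = Pb²(3a+b)x/L³ - Pab²/L²  [x≤a] = 12·(3/2)²·(3·(9/2)+(3/2))·4/6³ - 12·(9/2)·(3/2)²/6² = 33/8 kN·m
Superposition: M = Σ M_i = 3949/360 kN·m ≈ 10.969444 kN·m

M(4) = 3949/360 kN·m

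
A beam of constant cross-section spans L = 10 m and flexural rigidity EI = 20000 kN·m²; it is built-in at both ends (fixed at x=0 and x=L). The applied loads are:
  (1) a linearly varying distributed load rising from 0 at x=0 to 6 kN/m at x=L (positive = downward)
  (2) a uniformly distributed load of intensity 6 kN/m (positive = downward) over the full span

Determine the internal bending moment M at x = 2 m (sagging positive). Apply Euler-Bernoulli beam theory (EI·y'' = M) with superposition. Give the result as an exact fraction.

Load 1 — triangular load w₀=6 kN/m (0→w₀ over full span):
  M_1 = 3w₀Lx/20 - w₀L²/30 - w₀x³/(6L) = 3·6·10·2/20 - 6·10²/30 - 6·2³/(6·10) = -14/5 kN·m
Load 2 — uniform load w=6 kN/m over full span:
  M_2 = wLx/2 - wL²/12 - wx²/2 = 6·10·2/2 - 6·10²/12 - 6·2²/2 = -2 kN·m
Superposition: M = Σ M_i = -24/5 kN·m ≈ -4.800000 kN·m

M(2) = -24/5 kN·m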